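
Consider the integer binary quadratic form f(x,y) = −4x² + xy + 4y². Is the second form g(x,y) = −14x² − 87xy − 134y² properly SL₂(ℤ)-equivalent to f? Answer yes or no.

D₁ = 65, D₂ = 65
river cycle of f (length 6): (4, 7, -1), (-1, 7, 4), (4, 1, -4), (-4, 7, 1), (1, 7, -4), (-4, 1, 4)
river cycle of g (length 6): (1, 7, -4), (-4, 1, 4), (4, 7, -1), (-1, 7, 4), (4, 1, -4), (-4, 7, 1)
cycles coincide ⇒ equivalent

yes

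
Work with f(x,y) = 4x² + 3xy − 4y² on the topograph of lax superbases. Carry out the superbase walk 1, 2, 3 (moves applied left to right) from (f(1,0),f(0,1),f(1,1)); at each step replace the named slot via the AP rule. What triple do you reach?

start (4,-4,3) = (f(1,0),f(0,1),f(1,1))
replace slot 1: 2·((-4)+3) − 4 = -6 → (-6,-4,3)
replace slot 2: 2·((-6)+3) − (-4) = -2 → (-6,-2,3)
replace slot 3: 2·((-6)+(-2)) − 3 = -19 → (-6,-2,-19)

-6,-2,-19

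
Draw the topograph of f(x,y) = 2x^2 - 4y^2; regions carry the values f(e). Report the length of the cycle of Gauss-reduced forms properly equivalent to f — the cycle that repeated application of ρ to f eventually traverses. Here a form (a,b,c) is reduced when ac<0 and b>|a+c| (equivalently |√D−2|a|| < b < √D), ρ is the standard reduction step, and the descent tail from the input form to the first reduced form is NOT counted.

D = 32, ⌊√D⌋ = 5
descent: ρ → (-4,0,2)
descent: ρ → (2,4,-2)  [lands on river]
river: ρ → (-2,4,2)
ρ-cycle length = 2 (tail of 2 descent steps not counted)

2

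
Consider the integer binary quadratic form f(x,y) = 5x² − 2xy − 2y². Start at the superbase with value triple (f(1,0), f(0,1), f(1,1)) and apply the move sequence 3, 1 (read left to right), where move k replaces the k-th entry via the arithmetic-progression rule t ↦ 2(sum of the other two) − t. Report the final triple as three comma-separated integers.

start (5,-2,1) = (f(1,0),f(0,1),f(1,1))
replace slot 3: 2·(5+(-2)) − 1 = 5 → (5,-2,5)
replace slot 1: 2·((-2)+5) − 5 = 1 → (1,-2,5)

1,-2,5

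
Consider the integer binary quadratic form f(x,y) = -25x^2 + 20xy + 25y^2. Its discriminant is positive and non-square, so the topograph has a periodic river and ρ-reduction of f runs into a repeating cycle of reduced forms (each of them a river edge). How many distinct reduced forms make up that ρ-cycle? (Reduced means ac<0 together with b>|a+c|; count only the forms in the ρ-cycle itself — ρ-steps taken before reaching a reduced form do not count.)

D = 2900, ⌊√D⌋ = 53
river: ρ → (25,30,-20)
river: ρ → (-20,50,5)
river: ρ → (5,50,-20)
river: ρ → (-20,30,25)
river: ρ → (25,20,-25)
river: ρ → (-25,30,20)
river: ρ → (20,50,-5)
river: ρ → (-5,50,20)
river: ρ → (20,30,-25)
river: ρ → (-25,20,25)
ρ-cycle length = 10 (tail of 0 descent steps not counted)

10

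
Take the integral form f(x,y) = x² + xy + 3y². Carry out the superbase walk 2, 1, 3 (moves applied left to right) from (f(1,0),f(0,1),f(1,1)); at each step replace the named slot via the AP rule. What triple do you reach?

start (1,3,5) = (f(1,0),f(0,1),f(1,1))
replace slot 2: 2·(1+5) − 3 = 9 → (1,9,5)
replace slot 1: 2·(9+5) − 1 = 27 → (27,9,5)
replace slot 3: 2·(27+9) − 5 = 67 → (27,9,67)

27,9,67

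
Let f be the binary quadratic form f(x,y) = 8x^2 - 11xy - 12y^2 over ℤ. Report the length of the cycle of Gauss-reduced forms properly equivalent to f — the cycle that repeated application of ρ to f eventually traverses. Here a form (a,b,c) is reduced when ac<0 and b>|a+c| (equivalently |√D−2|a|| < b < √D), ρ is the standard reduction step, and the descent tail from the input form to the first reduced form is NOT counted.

D = 505, ⌊√D⌋ = 22
descent: ρ → (-12,11,8)  [lands on river]
river: ρ → (8,21,-2)
river: ρ → (-2,19,18)
river: ρ → (18,17,-3)
river: ρ → (-3,19,12)
river: ρ → (12,5,-10)
river: ρ → (-10,15,7)
river: ρ → (7,13,-12)
ρ-cycle length = 8 (tail of 1 descent step not counted)

8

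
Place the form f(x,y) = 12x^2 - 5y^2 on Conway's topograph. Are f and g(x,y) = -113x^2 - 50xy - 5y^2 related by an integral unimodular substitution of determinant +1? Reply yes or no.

D₁ = 240, D₂ = 240
river cycle of f (length 6): (-5, 10, 7), (7, 4, -8), (-8, 12, 3), (3, 12, -8), (-8, 4, 7), (7, 10, -5)
river cycle of g (length 6): (-5, 10, 7), (7, 4, -8), (-8, 12, 3), (3, 12, -8), (-8, 4, 7), (7, 10, -5)
cycles coincide ⇒ equivalent

yes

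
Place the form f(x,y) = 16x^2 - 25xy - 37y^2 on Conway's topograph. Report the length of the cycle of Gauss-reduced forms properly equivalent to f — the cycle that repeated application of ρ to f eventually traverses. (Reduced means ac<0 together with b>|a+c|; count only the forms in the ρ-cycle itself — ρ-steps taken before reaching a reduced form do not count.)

D = 2993, ⌊√D⌋ = 54
descent: ρ → (-37,25,16)  [lands on river]
river: ρ → (16,39,-23)
river: ρ → (-23,53,2)
river: ρ → (2,51,-49)
river: ρ → (-49,47,4)
river: ρ → (4,49,-37)
ρ-cycle length = 6 (tail of 1 descent step not counted)

6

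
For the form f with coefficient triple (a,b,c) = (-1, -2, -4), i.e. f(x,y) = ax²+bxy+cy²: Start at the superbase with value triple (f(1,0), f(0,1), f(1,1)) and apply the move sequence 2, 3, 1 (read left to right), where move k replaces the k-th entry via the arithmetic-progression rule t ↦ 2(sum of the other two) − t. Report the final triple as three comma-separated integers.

start (-1,-4,-7) = (f(1,0),f(0,1),f(1,1))
replace slot 2: 2·((-1)+(-7)) − (-4) = -12 → (-1,-12,-7)
replace slot 3: 2·((-1)+(-12)) − (-7) = -19 → (-1,-12,-19)
replace slot 1: 2·((-12)+(-19)) − (-1) = -61 → (-61,-12,-19)

-61,-12,-19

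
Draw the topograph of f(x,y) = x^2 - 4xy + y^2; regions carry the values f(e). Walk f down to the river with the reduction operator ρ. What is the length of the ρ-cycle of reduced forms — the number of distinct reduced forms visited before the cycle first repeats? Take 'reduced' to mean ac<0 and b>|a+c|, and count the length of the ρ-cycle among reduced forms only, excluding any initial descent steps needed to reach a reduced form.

D = 12, ⌊√D⌋ = 3
descent: ρ → (1,2,-2)  [lands on river]
river: ρ → (-2,2,1)
ρ-cycle length = 2 (tail of 1 descent step not counted)

2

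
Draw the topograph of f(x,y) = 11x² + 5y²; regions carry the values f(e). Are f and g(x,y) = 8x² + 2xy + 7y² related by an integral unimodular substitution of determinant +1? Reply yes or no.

D₁ = -220, D₂ = -220
f: flip: (11,0,5)→(5,0,11)
f: reduced (well bottom): (5,0,11) with a≤c, −a<b≤a
g: flip: (8,2,7)→(7,-2,8)
g: reduced (well bottom): (7,-2,8) with a≤c, −a<b≤a
reduced forms (5, 0, 11) vs (7, -2, 8) ⇒ inequivalent

no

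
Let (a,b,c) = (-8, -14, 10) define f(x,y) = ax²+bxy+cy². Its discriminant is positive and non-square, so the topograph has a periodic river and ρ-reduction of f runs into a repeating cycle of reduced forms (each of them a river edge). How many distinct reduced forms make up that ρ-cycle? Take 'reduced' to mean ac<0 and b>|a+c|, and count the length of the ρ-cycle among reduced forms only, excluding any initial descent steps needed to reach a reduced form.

D = 516, ⌊√D⌋ = 22
descent: ρ → (10,14,-8)  [lands on river]
river: ρ → (-8,18,6)
river: ρ → (6,18,-8)
river: ρ → (-8,14,10)
river: ρ → (10,6,-12)
river: ρ → (-12,18,4)
river: ρ → (4,22,-2)
river: ρ → (-2,22,4)
river: ρ → (4,18,-12)
river: ρ → (-12,6,10)
ρ-cycle length = 10 (tail of 1 descent step not counted)

10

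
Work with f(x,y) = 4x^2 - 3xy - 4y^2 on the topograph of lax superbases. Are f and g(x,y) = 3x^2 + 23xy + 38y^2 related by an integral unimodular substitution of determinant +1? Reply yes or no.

D₁ = 73, D₂ = 73
river cycle of f (length 18): (-4, 3, 4), (4, 5, -3), (-3, 7, 2), (2, 5, -6), (-6, 7, 1), (1, 7, -6), (-6, 5, 2), (2, 7, -3), (-3, 5, 4), (4, 3, -4), … (8 more)
river cycle of g (length 18): (3, 5, -4), (-4, 3, 4), (4, 5, -3), (-3, 7, 2), (2, 5, -6), (-6, 7, 1), (1, 7, -6), (-6, 5, 2), (2, 7, -3), (-3, 5, 4), … (8 more)
cycles coincide ⇒ equivalent

yes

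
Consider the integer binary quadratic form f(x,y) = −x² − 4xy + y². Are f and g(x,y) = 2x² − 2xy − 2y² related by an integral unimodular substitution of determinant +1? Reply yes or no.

D₁ = 20, D₂ = 20
river cycle of f (length 2): (1, 4, -1), (-1, 4, 1)
river cycle of g (length 2): (-2, 2, 2), (2, 2, -2)
cycles differ ⇒ inequivalent

no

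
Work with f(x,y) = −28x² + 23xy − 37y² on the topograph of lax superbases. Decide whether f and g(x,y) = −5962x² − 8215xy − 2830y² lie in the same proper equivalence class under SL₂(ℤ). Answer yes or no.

D₁ = -3615, D₂ = -3615
f is negative-definite; reduce −f:
−f: reduced (well bottom): (28,-23,37) with a≤c, −a<b≤a
flip sign back: reduced form of f is (-28,23,-37)
g is negative-definite; reduce −g:
−g: translate: b→-3709 (≡8215 mod 11924), so (5962,8215,2830)→(5962,-3709,577)
−g: flip: (5962,-3709,577)→(577,3709,5962)
−g: translate: b→247 (≡3709 mod 1154), so (577,3709,5962)→(577,247,28)
−g: flip: (577,247,28)→(28,-247,577)
−g: translate: b→-23 (≡-247 mod 56), so (28,-247,577)→(28,-23,37)
−g: reduced (well bottom): (28,-23,37) with a≤c, −a<b≤a
flip sign back: reduced form of g is (-28,23,-37)
reduced forms (-28, 23, -37) vs (-28, 23, -37) ⇒ equivalent

yes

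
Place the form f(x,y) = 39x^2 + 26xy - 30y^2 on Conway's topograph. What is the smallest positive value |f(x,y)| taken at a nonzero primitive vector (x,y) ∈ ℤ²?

river: ρ → (-30,34,35)
river: ρ → (35,36,-29)
river: ρ → (-29,22,42)
river: ρ → (42,62,-9)
river: ρ → (-9,64,35)
river: ρ → (35,6,-38)
river: ρ → (-38,70,3)
river: ρ → (3,68,-61)
river: ρ → (-61,54,10)
river: ρ → (10,66,-25)
river: ρ → (-25,34,42)
river: ρ → (42,50,-17)
river: ρ → (-17,52,39)
river: ρ → (39,26,-30)
closes: descent 0, river 14
min |a| on river = 3

3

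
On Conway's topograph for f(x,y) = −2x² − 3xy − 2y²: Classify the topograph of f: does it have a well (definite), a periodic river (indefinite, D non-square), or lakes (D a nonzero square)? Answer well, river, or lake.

D = b²−4ac = (-3)² − 4·(-2)·(-2) = -7
D < 0 ⇒ definite ⇒ every region one sign ⇒ single well

well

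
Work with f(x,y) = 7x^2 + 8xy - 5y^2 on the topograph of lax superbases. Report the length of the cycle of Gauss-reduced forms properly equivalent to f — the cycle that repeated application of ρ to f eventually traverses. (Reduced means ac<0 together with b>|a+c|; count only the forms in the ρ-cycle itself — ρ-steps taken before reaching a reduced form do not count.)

D = 204, ⌊√D⌋ = 14
river: ρ → (-5,12,3)
river: ρ → (3,12,-5)
river: ρ → (-5,8,7)
river: ρ → (7,6,-6)
river: ρ → (-6,6,7)
river: ρ → (7,8,-5)
ρ-cycle length = 6 (tail of 0 descent steps not counted)

6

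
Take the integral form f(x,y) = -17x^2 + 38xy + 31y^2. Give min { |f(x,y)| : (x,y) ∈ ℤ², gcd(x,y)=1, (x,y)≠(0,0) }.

river: ρ → (31,24,-24)
river: ρ → (-24,24,31)
river: ρ → (31,38,-17)
river: ρ → (-17,30,39)
river: ρ → (39,48,-8)
river: ρ → (-8,48,39)
river: ρ → (39,30,-17)
river: ρ → (-17,38,31)
closes: descent 0, river 8
min |a| on river = 8

8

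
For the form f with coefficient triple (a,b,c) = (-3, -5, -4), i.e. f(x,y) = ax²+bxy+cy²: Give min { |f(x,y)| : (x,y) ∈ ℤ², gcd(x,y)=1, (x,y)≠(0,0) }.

translate: b→-1 (≡5 mod 6), so (3,5,4)→(3,-1,2)
flip: (3,-1,2)→(2,1,3)
reduced (well bottom): (2,1,3) with a≤c, −a<b≤a
well minimum |f| = |-2| = 2 (negative-definite)

2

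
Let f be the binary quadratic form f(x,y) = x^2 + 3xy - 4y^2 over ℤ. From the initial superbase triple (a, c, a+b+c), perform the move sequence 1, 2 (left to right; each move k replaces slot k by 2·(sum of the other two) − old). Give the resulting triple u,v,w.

start (1,-4,0) = (f(1,0),f(0,1),f(1,1))
replace slot 1: 2·((-4)+0) − 1 = -9 → (-9,-4,0)
replace slot 2: 2·((-9)+0) − (-4) = -14 → (-9,-14,0)

-9,-14,0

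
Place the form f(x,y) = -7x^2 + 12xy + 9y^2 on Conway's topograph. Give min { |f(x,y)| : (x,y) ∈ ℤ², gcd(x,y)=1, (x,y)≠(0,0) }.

river: ρ → (9,6,-10)
river: ρ → (-10,14,5)
river: ρ → (5,16,-7)
river: ρ → (-7,12,9)
closes: descent 0, river 4
min |a| on river = 5

5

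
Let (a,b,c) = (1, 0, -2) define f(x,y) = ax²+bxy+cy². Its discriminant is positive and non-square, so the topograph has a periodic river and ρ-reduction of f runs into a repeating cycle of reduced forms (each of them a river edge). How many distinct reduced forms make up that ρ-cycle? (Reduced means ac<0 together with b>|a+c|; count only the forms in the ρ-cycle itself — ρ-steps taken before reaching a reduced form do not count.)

D = 8, ⌊√D⌋ = 2
descent: ρ → (-2,0,1)
descent: ρ → (1,2,-1)  [lands on river]
river: ρ → (-1,2,1)
ρ-cycle length = 2 (tail of 2 descent steps not counted)

2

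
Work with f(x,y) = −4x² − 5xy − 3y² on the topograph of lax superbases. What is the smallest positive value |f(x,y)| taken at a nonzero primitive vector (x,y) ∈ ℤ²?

translate: b→-3 (≡5 mod 8), so (4,5,3)→(4,-3,2)
flip: (4,-3,2)→(2,3,4)
translate: b→-1 (≡3 mod 4), so (2,3,4)→(2,-1,3)
reduced (well bottom): (2,-1,3) with a≤c, −a<b≤a
well minimum |f| = |-2| = 2 (negative-definite)

2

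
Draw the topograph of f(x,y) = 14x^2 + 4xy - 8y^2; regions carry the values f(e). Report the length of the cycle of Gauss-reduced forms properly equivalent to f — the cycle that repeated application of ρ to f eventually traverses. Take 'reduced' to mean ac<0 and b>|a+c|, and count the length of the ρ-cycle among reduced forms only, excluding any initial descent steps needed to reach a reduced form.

D = 464, ⌊√D⌋ = 21
descent: ρ → (-8,12,10)  [lands on river]
river: ρ → (10,8,-10)
river: ρ → (-10,12,8)
river: ρ → (8,20,-2)
river: ρ → (-2,20,8)
river: ρ → (8,12,-10)
river: ρ → (-10,8,10)
river: ρ → (10,12,-8)
river: ρ → (-8,20,2)
river: ρ → (2,20,-8)
ρ-cycle length = 10 (tail of 1 descent step not counted)

10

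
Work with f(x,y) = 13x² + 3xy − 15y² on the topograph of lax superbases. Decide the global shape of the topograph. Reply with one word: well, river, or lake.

D = b²−4ac = 3² − 4·13·(-15) = 789
D > 0 non-square ⇒ indefinite ⇒ periodic river

river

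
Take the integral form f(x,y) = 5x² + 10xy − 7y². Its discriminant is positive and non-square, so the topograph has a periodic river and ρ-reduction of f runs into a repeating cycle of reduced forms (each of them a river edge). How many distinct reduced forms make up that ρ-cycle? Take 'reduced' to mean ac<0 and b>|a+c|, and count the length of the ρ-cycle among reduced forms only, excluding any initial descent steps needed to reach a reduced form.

D = 240, ⌊√D⌋ = 15
river: ρ → (-7,4,8)
river: ρ → (8,12,-3)
river: ρ → (-3,12,8)
river: ρ → (8,4,-7)
river: ρ → (-7,10,5)
river: ρ → (5,10,-7)
ρ-cycle length = 6 (tail of 0 descent steps not counted)

6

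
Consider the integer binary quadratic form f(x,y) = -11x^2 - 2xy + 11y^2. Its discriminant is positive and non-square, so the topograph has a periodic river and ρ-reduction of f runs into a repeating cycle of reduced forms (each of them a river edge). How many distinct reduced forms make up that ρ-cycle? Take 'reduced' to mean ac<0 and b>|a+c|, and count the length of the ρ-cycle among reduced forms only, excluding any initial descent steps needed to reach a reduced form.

D = 488, ⌊√D⌋ = 22
descent: ρ → (11,2,-11)  [lands on river]
river: ρ → (-11,20,2)
river: ρ → (2,20,-11)
river: ρ → (-11,2,11)
river: ρ → (11,20,-2)
river: ρ → (-2,20,11)
ρ-cycle length = 6 (tail of 1 descent step not counted)

6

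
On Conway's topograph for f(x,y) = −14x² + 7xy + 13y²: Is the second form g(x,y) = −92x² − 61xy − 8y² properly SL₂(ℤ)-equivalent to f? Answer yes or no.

D₁ = 777, D₂ = 777
river cycle of f (length 6): (13, 19, -8), (-8, 13, 19), (19, 25, -2), (-2, 27, 6), (6, 21, -14), (-14, 7, 13)
river cycle of g (length 6): (-8, 13, 19), (19, 25, -2), (-2, 27, 6), (6, 21, -14), (-14, 7, 13), (13, 19, -8)
cycles coincide ⇒ equivalent

yes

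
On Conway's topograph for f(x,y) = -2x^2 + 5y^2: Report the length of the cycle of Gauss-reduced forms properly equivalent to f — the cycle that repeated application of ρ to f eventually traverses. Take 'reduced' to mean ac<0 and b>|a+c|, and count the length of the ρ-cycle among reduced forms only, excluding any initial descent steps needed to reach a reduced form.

D = 40, ⌊√D⌋ = 6
descent: ρ → (5,0,-2)
descent: ρ → (-2,4,3)  [lands on river]
river: ρ → (3,2,-3)
river: ρ → (-3,4,2)
river: ρ → (2,4,-3)
river: ρ → (-3,2,3)
river: ρ → (3,4,-2)
ρ-cycle length = 6 (tail of 2 descent steps not counted)

6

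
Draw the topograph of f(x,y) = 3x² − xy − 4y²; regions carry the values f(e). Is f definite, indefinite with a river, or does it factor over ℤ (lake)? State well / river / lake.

D = b²−4ac = (-1)² − 4·3·(-4) = 49
D = 7² is a perfect square ⇒ form factors over ℤ ⇒ lakes

lake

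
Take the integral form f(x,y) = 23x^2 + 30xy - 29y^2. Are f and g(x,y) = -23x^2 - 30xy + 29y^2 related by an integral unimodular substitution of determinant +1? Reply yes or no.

D₁ = 3568, D₂ = 3568
river cycle of f (length 12): (-29, 28, 24), (24, 20, -33), (-33, 46, 11), (11, 42, -41), (-41, 40, 12), (12, 56, -9), (-9, 52, 24), (24, 44, -17), (-17, 58, 3), (3, 56, -36), … (2 more)
river cycle of g (length 12): (29, 30, -23), (-23, 16, 36), (36, 56, -3), (-3, 58, 17), (17, 44, -24), (-24, 52, 9), (9, 56, -12), (-12, 40, 41), (41, 42, -11), (-11, 46, 33), … (2 more)
cycles differ ⇒ inequivalent

no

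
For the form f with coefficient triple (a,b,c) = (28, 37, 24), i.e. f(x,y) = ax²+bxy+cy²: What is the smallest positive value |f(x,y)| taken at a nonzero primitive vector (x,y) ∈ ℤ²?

translate: b→-19 (≡37 mod 56), so (28,37,24)→(28,-19,15)
flip: (28,-19,15)→(15,19,28)
translate: b→-11 (≡19 mod 30), so (15,19,28)→(15,-11,24)
reduced (well bottom): (15,-11,24) with a≤c, −a<b≤a
well minimum = a = 15

15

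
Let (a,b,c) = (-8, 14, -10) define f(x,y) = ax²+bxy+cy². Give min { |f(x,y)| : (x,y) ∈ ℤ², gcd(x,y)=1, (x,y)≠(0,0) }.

translate: b→2 (≡-14 mod 16), so (8,-14,10)→(8,2,4)
flip: (8,2,4)→(4,-2,8)
reduced (well bottom): (4,-2,8) with a≤c, −a<b≤a
well minimum |f| = |-4| = 4 (negative-definite)

4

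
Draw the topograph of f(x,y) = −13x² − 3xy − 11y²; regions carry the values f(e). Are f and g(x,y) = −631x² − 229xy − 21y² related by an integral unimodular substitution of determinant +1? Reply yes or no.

D₁ = -563, D₂ = -563
f is negative-definite; reduce −f:
−f: flip: (13,3,11)→(11,-3,13)
−f: reduced (well bottom): (11,-3,13) with a≤c, −a<b≤a
flip sign back: reduced form of f is (-11,3,-13)
g is negative-definite; reduce −g:
−g: flip: (631,229,21)→(21,-229,631)
−g: translate: b→-19 (≡-229 mod 42), so (21,-229,631)→(21,-19,11)
−g: flip: (21,-19,11)→(11,19,21)
−g: translate: b→-3 (≡19 mod 22), so (11,19,21)→(11,-3,13)
−g: reduced (well bottom): (11,-3,13) with a≤c, −a<b≤a
flip sign back: reduced form of g is (-11,3,-13)
reduced forms (-11, 3, -13) vs (-11, 3, -13) ⇒ equivalent

yes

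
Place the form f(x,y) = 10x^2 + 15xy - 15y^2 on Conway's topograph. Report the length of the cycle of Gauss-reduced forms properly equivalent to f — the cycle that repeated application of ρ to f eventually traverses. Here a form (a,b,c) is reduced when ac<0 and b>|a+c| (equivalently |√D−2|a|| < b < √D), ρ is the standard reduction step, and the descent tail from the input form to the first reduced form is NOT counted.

D = 825, ⌊√D⌋ = 28
river: ρ → (-15,15,10)
river: ρ → (10,25,-5)
river: ρ → (-5,25,10)
river: ρ → (10,15,-15)
ρ-cycle length = 4 (tail of 0 descent steps not counted)

4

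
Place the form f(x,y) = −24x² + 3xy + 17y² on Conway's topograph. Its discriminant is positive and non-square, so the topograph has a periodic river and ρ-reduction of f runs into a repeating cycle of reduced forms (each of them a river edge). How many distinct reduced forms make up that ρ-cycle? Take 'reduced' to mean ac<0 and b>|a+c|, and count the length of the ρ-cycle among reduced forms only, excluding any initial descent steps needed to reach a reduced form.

D = 1641, ⌊√D⌋ = 40
descent: ρ → (17,31,-10)  [lands on river]
river: ρ → (-10,29,20)
river: ρ → (20,11,-19)
river: ρ → (-19,27,12)
river: ρ → (12,21,-25)
river: ρ → (-25,29,8)
river: ρ → (8,35,-13)
river: ρ → (-13,17,26)
river: ρ → (26,35,-4)
river: ρ → (-4,37,17)
ρ-cycle length = 10 (tail of 1 descent step not counted)

10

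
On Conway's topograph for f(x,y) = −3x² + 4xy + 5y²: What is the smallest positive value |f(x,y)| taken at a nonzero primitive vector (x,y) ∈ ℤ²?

river: ρ → (5,6,-2)
river: ρ → (-2,6,5)
river: ρ → (5,4,-3)
river: ρ → (-3,8,1)
river: ρ → (1,8,-3)
river: ρ → (-3,4,5)
closes: descent 0, river 6
min |a| on river = 1

1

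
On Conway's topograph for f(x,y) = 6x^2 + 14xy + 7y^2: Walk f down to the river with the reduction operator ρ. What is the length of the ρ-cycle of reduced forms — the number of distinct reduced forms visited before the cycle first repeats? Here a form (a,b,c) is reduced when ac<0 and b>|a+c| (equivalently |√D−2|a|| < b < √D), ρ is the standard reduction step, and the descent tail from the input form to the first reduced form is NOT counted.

D = 28, ⌊√D⌋ = 5
descent: ρ → (7,0,-1)
descent: ρ → (-1,4,3)  [lands on river]
river: ρ → (3,2,-2)
river: ρ → (-2,2,3)
river: ρ → (3,4,-1)
ρ-cycle length = 4 (tail of 2 descent steps not counted)

4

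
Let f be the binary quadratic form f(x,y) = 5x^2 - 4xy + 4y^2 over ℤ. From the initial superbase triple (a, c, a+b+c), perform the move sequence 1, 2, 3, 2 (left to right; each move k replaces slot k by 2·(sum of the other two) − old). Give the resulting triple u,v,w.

start (5,4,5) = (f(1,0),f(0,1),f(1,1))
replace slot 1: 2·(4+5) − 5 = 13 → (13,4,5)
replace slot 2: 2·(13+5) − 4 = 32 → (13,32,5)
replace slot 3: 2·(13+32) − 5 = 85 → (13,32,85)
replace slot 2: 2·(13+85) − 32 = 164 → (13,164,85)

13,164,85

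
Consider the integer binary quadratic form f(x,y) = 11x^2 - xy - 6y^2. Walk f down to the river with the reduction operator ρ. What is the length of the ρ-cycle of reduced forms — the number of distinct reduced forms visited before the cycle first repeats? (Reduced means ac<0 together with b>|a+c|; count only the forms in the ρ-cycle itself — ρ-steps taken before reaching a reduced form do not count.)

D = 265, ⌊√D⌋ = 16
descent: ρ → (-6,13,4)  [lands on river]
river: ρ → (4,11,-9)
river: ρ → (-9,7,6)
river: ρ → (6,5,-10)
river: ρ → (-10,15,1)
river: ρ → (1,15,-10)
river: ρ → (-10,5,6)
river: ρ → (6,7,-9)
river: ρ → (-9,11,4)
river: ρ → (4,13,-6)
river: ρ → (-6,11,6)
river: ρ → (6,13,-4)
river: ρ → (-4,11,9)
river: ρ → (9,7,-6)
river: ρ → (-6,5,10)
river: ρ → (10,15,-1)
river: ρ → (-1,15,10)
river: ρ → (10,5,-6)
river: ρ → (-6,7,9)
river: ρ → (9,11,-4)
river: ρ → (-4,13,6)
river: ρ → (6,11,-6)
ρ-cycle length = 22 (tail of 1 descent step not counted)

22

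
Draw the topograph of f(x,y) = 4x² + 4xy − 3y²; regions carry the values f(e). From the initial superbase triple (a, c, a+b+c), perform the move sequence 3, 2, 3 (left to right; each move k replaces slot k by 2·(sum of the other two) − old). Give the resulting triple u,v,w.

start (4,-3,5) = (f(1,0),f(0,1),f(1,1))
replace slot 3: 2·(4+(-3)) − 5 = -3 → (4,-3,-3)
replace slot 2: 2·(4+(-3)) − (-3) = 5 → (4,5,-3)
replace slot 3: 2·(4+5) − (-3) = 21 → (4,5,21)

4,5,21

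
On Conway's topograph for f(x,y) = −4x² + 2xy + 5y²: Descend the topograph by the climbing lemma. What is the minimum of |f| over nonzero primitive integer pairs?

river: ρ → (5,8,-1)
river: ρ → (-1,8,5)
river: ρ → (5,2,-4)
river: ρ → (-4,6,3)
river: ρ → (3,6,-4)
river: ρ → (-4,2,5)
closes: descent 0, river 6
min |a| on river = 1

1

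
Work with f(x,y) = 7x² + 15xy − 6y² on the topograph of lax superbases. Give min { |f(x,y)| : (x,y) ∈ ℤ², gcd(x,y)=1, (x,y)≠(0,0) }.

river: ρ → (-6,9,13)
river: ρ → (13,17,-2)
river: ρ → (-2,19,4)
river: ρ → (4,13,-14)
river: ρ → (-14,15,3)
river: ρ → (3,15,-14)
river: ρ → (-14,13,4)
river: ρ → (4,19,-2)
river: ρ → (-2,17,13)
river: ρ → (13,9,-6)
river: ρ → (-6,15,7)
river: ρ → (7,13,-8)
river: ρ → (-8,19,1)
river: ρ → (1,19,-8)
river: ρ → (-8,13,7)
river: ρ → (7,15,-6)
closes: descent 0, river 16
min |a| on river = 1

1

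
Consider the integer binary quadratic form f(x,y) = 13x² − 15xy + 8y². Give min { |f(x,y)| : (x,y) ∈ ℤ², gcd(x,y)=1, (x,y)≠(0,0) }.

translate: b→11 (≡-15 mod 26), so (13,-15,8)→(13,11,6)
flip: (13,11,6)→(6,-11,13)
translate: b→1 (≡-11 mod 12), so (6,-11,13)→(6,1,8)
reduced (well bottom): (6,1,8) with a≤c, −a<b≤a
well minimum = a = 6

6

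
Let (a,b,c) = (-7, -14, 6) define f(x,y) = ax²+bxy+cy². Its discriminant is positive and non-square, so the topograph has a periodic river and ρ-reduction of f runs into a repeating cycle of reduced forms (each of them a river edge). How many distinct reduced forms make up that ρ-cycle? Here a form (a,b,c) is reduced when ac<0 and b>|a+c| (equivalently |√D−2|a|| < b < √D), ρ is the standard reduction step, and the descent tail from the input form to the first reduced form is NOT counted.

D = 364, ⌊√D⌋ = 19
descent: ρ → (6,14,-7)  [lands on river]
river: ρ → (-7,14,6)
river: ρ → (6,10,-11)
river: ρ → (-11,12,5)
river: ρ → (5,18,-2)
river: ρ → (-2,18,5)
river: ρ → (5,12,-11)
river: ρ → (-11,10,6)
ρ-cycle length = 8 (tail of 1 descent step not counted)

8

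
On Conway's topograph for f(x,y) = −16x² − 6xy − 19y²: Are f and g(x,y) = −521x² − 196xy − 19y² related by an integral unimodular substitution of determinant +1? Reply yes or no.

D₁ = -1180, D₂ = -1180
f is negative-definite; reduce −f:
−f: reduced (well bottom): (16,6,19) with a≤c, −a<b≤a
flip sign back: reduced form of f is (-16,-6,-19)
g is negative-definite; reduce −g:
−g: flip: (521,196,19)→(19,-196,521)
−g: translate: b→-6 (≡-196 mod 38), so (19,-196,521)→(19,-6,16)
−g: flip: (19,-6,16)→(16,6,19)
−g: reduced (well bottom): (16,6,19) with a≤c, −a<b≤a
flip sign back: reduced form of g is (-16,-6,-19)
reduced forms (-16, -6, -19) vs (-16, -6, -19) ⇒ equivalent

yes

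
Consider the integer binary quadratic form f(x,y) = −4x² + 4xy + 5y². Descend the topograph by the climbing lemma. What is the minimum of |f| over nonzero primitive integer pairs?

river: ρ → (5,6,-3)
river: ρ → (-3,6,5)
river: ρ → (5,4,-4)
river: ρ → (-4,4,5)
closes: descent 0, river 4
min |a| on river = 3

3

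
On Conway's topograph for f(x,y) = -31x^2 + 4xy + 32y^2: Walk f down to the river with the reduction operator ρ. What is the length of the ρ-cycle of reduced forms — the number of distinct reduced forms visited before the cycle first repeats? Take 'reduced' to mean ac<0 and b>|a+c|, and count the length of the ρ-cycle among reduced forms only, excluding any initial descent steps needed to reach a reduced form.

D = 3984, ⌊√D⌋ = 63
river: ρ → (32,60,-3)
river: ρ → (-3,60,32)
river: ρ → (32,4,-31)
river: ρ → (-31,58,5)
river: ρ → (5,62,-7)
river: ρ → (-7,50,53)
river: ρ → (53,56,-4)
river: ρ → (-4,56,53)
river: ρ → (53,50,-7)
river: ρ → (-7,62,5)
river: ρ → (5,58,-31)
river: ρ → (-31,4,32)
ρ-cycle length = 12 (tail of 0 descent steps not counted)

12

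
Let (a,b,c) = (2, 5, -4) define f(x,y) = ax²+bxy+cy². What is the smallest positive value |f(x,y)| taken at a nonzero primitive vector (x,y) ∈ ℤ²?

river: ρ → (-4,3,3)
river: ρ → (3,3,-4)
river: ρ → (-4,5,2)
river: ρ → (2,7,-1)
river: ρ → (-1,7,2)
river: ρ → (2,5,-4)
closes: descent 0, river 6
min |a| on river = 1

1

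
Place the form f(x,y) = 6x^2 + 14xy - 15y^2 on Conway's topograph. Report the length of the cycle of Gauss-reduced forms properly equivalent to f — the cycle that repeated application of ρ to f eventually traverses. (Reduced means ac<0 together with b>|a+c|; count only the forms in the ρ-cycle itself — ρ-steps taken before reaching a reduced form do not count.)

D = 556, ⌊√D⌋ = 23
river: ρ → (-15,16,5)
river: ρ → (5,14,-18)
river: ρ → (-18,22,1)
river: ρ → (1,22,-18)
river: ρ → (-18,14,5)
river: ρ → (5,16,-15)
river: ρ → (-15,14,6)
river: ρ → (6,22,-3)
river: ρ → (-3,20,13)
river: ρ → (13,6,-10)
river: ρ → (-10,14,9)
river: ρ → (9,22,-2)
river: ρ → (-2,22,9)
river: ρ → (9,14,-10)
river: ρ → (-10,6,13)
river: ρ → (13,20,-3)
river: ρ → (-3,22,6)
river: ρ → (6,14,-15)
ρ-cycle length = 18 (tail of 0 descent steps not counted)

18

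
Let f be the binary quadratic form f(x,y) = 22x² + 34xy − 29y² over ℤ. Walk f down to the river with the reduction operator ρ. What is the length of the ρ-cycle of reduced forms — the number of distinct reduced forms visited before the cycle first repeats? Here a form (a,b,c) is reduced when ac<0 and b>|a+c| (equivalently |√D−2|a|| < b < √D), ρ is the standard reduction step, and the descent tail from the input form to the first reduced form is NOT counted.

D = 3708, ⌊√D⌋ = 60
river: ρ → (-29,24,27)
river: ρ → (27,30,-26)
river: ρ → (-26,22,31)
river: ρ → (31,40,-17)
river: ρ → (-17,28,43)
river: ρ → (43,58,-2)
river: ρ → (-2,58,43)
river: ρ → (43,28,-17)
river: ρ → (-17,40,31)
river: ρ → (31,22,-26)
river: ρ → (-26,30,27)
river: ρ → (27,24,-29)
river: ρ → (-29,34,22)
river: ρ → (22,54,-9)
river: ρ → (-9,54,22)
river: ρ → (22,34,-29)
ρ-cycle length = 16 (tail of 0 descent steps not counted)

16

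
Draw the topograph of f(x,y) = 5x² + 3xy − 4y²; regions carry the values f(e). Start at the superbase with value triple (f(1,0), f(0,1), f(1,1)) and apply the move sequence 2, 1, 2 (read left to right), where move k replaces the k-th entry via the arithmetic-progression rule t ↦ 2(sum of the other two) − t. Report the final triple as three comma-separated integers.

start (5,-4,4) = (f(1,0),f(0,1),f(1,1))
replace slot 2: 2·(5+4) − (-4) = 22 → (5,22,4)
replace slot 1: 2·(22+4) − 5 = 47 → (47,22,4)
replace slot 2: 2·(47+4) − 22 = 80 → (47,80,4)

47,80,4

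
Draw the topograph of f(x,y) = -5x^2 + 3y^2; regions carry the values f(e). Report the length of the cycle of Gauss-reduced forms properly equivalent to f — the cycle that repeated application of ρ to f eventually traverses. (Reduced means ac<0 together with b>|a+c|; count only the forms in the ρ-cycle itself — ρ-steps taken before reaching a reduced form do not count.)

D = 60, ⌊√D⌋ = 7
descent: ρ → (3,6,-2)  [lands on river]
river: ρ → (-2,6,3)
ρ-cycle length = 2 (tail of 1 descent step not counted)

2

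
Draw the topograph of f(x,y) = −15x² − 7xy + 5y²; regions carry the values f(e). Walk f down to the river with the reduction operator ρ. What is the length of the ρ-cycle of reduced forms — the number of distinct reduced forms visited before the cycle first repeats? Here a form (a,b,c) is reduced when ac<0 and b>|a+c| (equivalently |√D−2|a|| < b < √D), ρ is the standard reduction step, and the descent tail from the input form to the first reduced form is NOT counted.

D = 349, ⌊√D⌋ = 18
descent: ρ → (5,17,-3)  [lands on river]
river: ρ → (-3,13,15)
river: ρ → (15,17,-1)
river: ρ → (-1,17,15)
river: ρ → (15,13,-3)
river: ρ → (-3,17,5)
river: ρ → (5,13,-9)
river: ρ → (-9,5,9)
river: ρ → (9,13,-5)
river: ρ → (-5,17,3)
river: ρ → (3,13,-15)
river: ρ → (-15,17,1)
river: ρ → (1,17,-15)
river: ρ → (-15,13,3)
river: ρ → (3,17,-5)
river: ρ → (-5,13,9)
river: ρ → (9,5,-9)
river: ρ → (-9,13,5)
ρ-cycle length = 18 (tail of 1 descent step not counted)

18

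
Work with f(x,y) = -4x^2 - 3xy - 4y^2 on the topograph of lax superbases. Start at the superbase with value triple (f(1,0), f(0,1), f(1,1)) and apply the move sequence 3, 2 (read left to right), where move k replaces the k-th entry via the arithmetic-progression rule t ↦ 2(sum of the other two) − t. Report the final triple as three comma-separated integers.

start (-4,-4,-11) = (f(1,0),f(0,1),f(1,1))
replace slot 3: 2·((-4)+(-4)) − (-11) = -5 → (-4,-4,-5)
replace slot 2: 2·((-4)+(-5)) − (-4) = -14 → (-4,-14,-5)

-4,-14,-5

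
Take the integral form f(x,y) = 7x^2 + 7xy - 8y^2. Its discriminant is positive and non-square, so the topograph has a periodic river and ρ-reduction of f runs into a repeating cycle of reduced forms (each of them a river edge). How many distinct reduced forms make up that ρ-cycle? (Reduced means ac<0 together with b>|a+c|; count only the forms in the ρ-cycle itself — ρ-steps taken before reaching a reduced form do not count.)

D = 273, ⌊√D⌋ = 16
river: ρ → (-8,9,6)
river: ρ → (6,15,-2)
river: ρ → (-2,13,13)
river: ρ → (13,13,-2)
river: ρ → (-2,15,6)
river: ρ → (6,9,-8)
river: ρ → (-8,7,7)
river: ρ → (7,7,-8)
ρ-cycle length = 8 (tail of 0 descent steps not counted)

8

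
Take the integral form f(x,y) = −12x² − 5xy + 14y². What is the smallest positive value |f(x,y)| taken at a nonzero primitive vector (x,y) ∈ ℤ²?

descent: ρ → (14,5,-12)  [lands on river]
river: ρ → (-12,19,7)
river: ρ → (7,23,-6)
river: ρ → (-6,25,3)
river: ρ → (3,23,-14)
river: ρ → (-14,5,12)
river: ρ → (12,19,-7)
river: ρ → (-7,23,6)
river: ρ → (6,25,-3)
river: ρ → (-3,23,14)
closes: descent 1, river 10
min |a| on river = 3

3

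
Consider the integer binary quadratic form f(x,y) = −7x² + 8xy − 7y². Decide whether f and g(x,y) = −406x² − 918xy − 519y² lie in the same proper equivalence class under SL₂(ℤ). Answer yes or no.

D₁ = -132, D₂ = -132
f is negative-definite; reduce −f:
−f: translate: b→6 (≡-8 mod 14), so (7,-8,7)→(7,6,6)
−f: flip: (7,6,6)→(6,-6,7)
−f: translate: b→6 (≡-6 mod 12), so (6,-6,7)→(6,6,7)
−f: reduced (well bottom): (6,6,7) with a≤c, −a<b≤a
flip sign back: reduced form of f is (-6,-6,-7)
g is negative-definite; reduce −g:
−g: translate: b→106 (≡918 mod 812), so (406,918,519)→(406,106,7)
−g: flip: (406,106,7)→(7,-106,406)
−g: translate: b→6 (≡-106 mod 14), so (7,-106,406)→(7,6,6)
−g: flip: (7,6,6)→(6,-6,7)
−g: translate: b→6 (≡-6 mod 12), so (6,-6,7)→(6,6,7)
−g: reduced (well bottom): (6,6,7) with a≤c, −a<b≤a
flip sign back: reduced form of g is (-6,-6,-7)
reduced forms (-6, -6, -7) vs (-6, -6, -7) ⇒ equivalent

yes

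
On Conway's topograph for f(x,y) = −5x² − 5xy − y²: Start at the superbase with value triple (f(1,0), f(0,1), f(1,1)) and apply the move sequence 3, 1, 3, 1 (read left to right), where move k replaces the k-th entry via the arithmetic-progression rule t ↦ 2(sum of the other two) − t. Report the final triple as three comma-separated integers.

start (-5,-1,-11) = (f(1,0),f(0,1),f(1,1))
replace slot 3: 2·((-5)+(-1)) − (-11) = -1 → (-5,-1,-1)
replace slot 1: 2·((-1)+(-1)) − (-5) = 1 → (1,-1,-1)
replace slot 3: 2·(1+(-1)) − (-1) = 1 → (1,-1,1)
replace slot 1: 2·((-1)+1) − 1 = -1 → (-1,-1,1)

-1,-1,1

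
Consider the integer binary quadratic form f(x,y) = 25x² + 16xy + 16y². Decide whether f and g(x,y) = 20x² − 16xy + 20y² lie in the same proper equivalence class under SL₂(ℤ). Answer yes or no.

D₁ = -1344, D₂ = -1344
f: flip: (25,16,16)→(16,-16,25)
f: translate: b→16 (≡-16 mod 32), so (16,-16,25)→(16,16,25)
f: reduced (well bottom): (16,16,25) with a≤c, −a<b≤a
g: flip: (20,-16,20)→(20,16,20)
g: reduced (well bottom): (20,16,20) with a≤c, −a<b≤a
reduced forms (16, 16, 25) vs (20, 16, 20) ⇒ inequivalent

no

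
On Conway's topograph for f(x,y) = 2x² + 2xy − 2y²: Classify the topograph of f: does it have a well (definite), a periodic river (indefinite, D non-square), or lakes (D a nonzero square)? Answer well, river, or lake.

D = b²−4ac = 2² − 4·2·(-2) = 20
D > 0 non-square ⇒ indefinite ⇒ periodic river

river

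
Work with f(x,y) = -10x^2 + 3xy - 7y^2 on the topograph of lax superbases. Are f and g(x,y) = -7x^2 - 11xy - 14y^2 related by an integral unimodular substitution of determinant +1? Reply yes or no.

D₁ = -271, D₂ = -271
f is negative-definite; reduce −f:
−f: flip: (10,-3,7)→(7,3,10)
−f: reduced (well bottom): (7,3,10) with a≤c, −a<b≤a
flip sign back: reduced form of f is (-7,-3,-10)
g is negative-definite; reduce −g:
−g: translate: b→-3 (≡11 mod 14), so (7,11,14)→(7,-3,10)
−g: reduced (well bottom): (7,-3,10) with a≤c, −a<b≤a
flip sign back: reduced form of g is (-7,3,-10)
reduced forms (-7, -3, -10) vs (-7, 3, -10) ⇒ inequivalent

no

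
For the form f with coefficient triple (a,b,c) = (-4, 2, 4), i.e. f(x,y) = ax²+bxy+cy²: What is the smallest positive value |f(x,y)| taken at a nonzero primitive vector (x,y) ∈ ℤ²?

river: ρ → (4,6,-2)
river: ρ → (-2,6,4)
river: ρ → (4,2,-4)
river: ρ → (-4,6,2)
river: ρ → (2,6,-4)
river: ρ → (-4,2,4)
closes: descent 0, river 6
min |a| on river = 2

2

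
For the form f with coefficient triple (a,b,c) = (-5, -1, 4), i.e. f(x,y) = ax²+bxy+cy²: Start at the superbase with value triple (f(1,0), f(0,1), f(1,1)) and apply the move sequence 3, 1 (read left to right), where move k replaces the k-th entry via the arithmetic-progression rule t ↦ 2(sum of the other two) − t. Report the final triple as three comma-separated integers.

start (-5,4,-2) = (f(1,0),f(0,1),f(1,1))
replace slot 3: 2·((-5)+4) − (-2) = 0 → (-5,4,0)
replace slot 1: 2·(4+0) − (-5) = 13 → (13,4,0)

13,4,0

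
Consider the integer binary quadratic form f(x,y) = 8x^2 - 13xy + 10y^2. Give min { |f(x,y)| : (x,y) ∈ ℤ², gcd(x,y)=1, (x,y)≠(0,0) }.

translate: b→3 (≡-13 mod 16), so (8,-13,10)→(8,3,5)
flip: (8,3,5)→(5,-3,8)
reduced (well bottom): (5,-3,8) with a≤c, −a<b≤a
well minimum = a = 5

5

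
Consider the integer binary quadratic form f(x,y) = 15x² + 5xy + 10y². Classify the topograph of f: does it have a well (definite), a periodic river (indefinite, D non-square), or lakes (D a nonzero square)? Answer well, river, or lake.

D = b²−4ac = 5² − 4·15·10 = -575
D < 0 ⇒ definite ⇒ every region one sign ⇒ single well

well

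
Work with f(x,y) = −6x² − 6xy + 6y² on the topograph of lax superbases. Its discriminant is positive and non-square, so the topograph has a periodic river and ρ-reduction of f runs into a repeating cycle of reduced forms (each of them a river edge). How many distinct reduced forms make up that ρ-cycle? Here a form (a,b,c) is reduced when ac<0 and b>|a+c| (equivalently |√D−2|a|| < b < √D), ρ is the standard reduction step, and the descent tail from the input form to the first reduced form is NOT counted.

D = 180, ⌊√D⌋ = 13
descent: ρ → (6,6,-6)  [lands on river]
river: ρ → (-6,6,6)
ρ-cycle length = 2 (tail of 1 descent step not counted)

2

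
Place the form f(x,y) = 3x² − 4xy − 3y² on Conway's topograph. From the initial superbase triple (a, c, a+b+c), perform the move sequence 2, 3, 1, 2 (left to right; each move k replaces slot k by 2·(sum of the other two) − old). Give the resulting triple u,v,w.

start (3,-3,-4) = (f(1,0),f(0,1),f(1,1))
replace slot 2: 2·(3+(-4)) − (-3) = 1 → (3,1,-4)
replace slot 3: 2·(3+1) − (-4) = 12 → (3,1,12)
replace slot 1: 2·(1+12) − 3 = 23 → (23,1,12)
replace slot 2: 2·(23+12) − 1 = 69 → (23,69,12)

23,69,12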